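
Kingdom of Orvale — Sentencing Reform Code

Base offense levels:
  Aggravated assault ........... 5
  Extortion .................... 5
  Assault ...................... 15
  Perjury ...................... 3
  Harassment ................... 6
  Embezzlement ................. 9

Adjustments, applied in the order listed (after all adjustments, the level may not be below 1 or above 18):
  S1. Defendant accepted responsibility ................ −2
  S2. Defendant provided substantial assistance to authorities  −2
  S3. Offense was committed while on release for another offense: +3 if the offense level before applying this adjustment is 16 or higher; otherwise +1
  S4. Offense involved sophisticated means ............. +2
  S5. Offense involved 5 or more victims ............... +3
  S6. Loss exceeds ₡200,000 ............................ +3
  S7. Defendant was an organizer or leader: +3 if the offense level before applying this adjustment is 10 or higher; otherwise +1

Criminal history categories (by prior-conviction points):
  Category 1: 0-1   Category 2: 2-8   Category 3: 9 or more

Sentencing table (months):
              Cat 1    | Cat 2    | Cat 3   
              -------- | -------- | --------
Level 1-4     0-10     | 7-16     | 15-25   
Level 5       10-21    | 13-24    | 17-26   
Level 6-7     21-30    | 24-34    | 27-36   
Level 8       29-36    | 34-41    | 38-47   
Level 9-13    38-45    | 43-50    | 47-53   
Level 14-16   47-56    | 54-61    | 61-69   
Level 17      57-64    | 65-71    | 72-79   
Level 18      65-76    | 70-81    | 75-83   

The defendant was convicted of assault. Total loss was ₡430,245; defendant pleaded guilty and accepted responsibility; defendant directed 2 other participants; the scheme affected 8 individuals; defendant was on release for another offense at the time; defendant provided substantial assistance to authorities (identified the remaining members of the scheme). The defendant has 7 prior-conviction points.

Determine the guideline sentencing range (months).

Base offense level for assault: 15.
S1 applies: 15 − 2 = 13.
S2 applies: 13 − 2 = 11.
S3 applies (level before this adjustment is 11 < 16, so +1): 11 + 1 = 12.
S5 applies: 12 + 3 = 15.
S6 applies: 15 + 3 = 18.
S7 applies (level before this adjustment is 18 ≥ 10, so +3): 18 + 3 = 21.
Level 21 exceeds the maximum of 18; capped at 18.
Final offense level: 18.
Criminal history: 7 prior points → Category 2 (2-8).
Level 18 falls in the 18 band.
Grid: Level 18 × Category 2 = 70-81 months.

70-81 months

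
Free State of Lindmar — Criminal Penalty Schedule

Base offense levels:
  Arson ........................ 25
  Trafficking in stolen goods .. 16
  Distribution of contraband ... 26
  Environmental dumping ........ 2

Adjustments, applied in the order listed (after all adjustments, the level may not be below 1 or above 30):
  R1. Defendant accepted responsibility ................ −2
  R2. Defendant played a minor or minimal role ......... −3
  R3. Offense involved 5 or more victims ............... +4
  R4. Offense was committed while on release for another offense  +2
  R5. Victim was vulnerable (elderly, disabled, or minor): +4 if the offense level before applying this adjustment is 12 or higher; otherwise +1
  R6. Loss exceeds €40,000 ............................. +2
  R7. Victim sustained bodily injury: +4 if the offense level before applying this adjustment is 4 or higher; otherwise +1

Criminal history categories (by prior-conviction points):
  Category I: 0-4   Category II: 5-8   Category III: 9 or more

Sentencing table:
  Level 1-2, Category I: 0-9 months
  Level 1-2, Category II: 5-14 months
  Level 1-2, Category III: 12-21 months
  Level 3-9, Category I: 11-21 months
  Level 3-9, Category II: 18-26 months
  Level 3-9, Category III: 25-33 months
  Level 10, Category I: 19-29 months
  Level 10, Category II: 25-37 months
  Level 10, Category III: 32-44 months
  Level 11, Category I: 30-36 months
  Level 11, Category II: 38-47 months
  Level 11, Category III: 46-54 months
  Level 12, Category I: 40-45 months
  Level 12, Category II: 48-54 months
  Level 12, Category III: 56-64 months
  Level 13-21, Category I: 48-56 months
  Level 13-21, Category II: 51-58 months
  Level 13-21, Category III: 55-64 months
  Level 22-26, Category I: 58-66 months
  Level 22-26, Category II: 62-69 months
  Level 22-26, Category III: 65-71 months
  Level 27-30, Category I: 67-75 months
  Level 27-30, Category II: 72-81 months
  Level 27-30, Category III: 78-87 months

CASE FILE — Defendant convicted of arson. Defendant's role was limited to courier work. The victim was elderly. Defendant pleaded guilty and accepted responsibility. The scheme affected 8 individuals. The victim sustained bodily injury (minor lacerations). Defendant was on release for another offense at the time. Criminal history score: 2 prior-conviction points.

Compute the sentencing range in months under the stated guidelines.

Base offense level for arson: 25.
R1 applies: 25 − 2 = 23.
R2 applies: 23 − 3 = 20.
R3 applies: 20 + 4 = 24.
R4 applies: 24 + 2 = 26.
R5 applies (level before this adjustment is 26 ≥ 12, so +4): 26 + 4 = 30.
R6 does not apply.
R7 applies (level before this adjustment is 30 ≥ 4, so +4): 30 + 4 = 34.
Level 34 exceeds the maximum of 30; capped at 30.
Final offense level: 30.
Criminal history: 2 prior points → Category I (0-4).
Level 30 falls in the 27-30 band.
Grid: Level 27-30 × Category I = 67-75 months.

67-75 months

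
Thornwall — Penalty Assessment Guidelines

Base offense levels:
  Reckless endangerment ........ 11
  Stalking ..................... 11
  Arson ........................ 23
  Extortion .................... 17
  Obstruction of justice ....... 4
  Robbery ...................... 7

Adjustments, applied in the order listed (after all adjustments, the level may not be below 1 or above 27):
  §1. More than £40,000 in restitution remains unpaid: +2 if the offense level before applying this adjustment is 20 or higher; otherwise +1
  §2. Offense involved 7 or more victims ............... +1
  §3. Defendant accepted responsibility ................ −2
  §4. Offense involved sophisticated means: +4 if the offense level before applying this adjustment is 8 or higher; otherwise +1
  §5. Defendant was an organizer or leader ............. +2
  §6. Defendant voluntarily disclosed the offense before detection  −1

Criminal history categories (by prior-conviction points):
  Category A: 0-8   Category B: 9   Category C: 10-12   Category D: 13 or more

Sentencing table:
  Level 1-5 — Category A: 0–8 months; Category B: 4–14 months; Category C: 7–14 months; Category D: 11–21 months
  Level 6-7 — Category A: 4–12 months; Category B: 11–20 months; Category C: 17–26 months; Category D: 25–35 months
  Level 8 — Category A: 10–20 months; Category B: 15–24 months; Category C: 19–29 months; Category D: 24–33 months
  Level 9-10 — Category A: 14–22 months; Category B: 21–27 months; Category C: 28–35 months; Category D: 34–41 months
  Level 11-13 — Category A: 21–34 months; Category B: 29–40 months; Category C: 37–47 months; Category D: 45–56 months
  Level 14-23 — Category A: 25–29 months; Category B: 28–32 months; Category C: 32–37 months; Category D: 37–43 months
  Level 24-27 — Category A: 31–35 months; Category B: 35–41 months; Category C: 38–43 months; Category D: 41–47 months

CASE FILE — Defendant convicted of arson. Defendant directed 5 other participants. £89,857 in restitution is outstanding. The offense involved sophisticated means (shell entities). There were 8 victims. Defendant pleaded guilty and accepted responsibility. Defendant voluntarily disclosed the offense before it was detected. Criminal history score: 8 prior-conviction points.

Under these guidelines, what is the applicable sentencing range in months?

Base offense level for arson: 23.
§1 applies (level before this adjustment is 23 ≥ 20, so +2): 23 + 2 = 25.
§2 applies: 25 + 1 = 26.
§3 applies: 26 − 2 = 24.
§4 applies (level before this adjustment is 24 ≥ 8, so +4): 24 + 4 = 28.
§5 applies: 28 + 2 = 30.
§6 applies: 30 − 1 = 29.
Level 29 exceeds the maximum of 27; capped at 27.
Final offense level: 27.
Criminal history: 8 prior points → Category A (0-8).
Level 27 falls in the 24-27 band.
Grid: Level 24-27 × Category A = 31-35 months.

31-35 months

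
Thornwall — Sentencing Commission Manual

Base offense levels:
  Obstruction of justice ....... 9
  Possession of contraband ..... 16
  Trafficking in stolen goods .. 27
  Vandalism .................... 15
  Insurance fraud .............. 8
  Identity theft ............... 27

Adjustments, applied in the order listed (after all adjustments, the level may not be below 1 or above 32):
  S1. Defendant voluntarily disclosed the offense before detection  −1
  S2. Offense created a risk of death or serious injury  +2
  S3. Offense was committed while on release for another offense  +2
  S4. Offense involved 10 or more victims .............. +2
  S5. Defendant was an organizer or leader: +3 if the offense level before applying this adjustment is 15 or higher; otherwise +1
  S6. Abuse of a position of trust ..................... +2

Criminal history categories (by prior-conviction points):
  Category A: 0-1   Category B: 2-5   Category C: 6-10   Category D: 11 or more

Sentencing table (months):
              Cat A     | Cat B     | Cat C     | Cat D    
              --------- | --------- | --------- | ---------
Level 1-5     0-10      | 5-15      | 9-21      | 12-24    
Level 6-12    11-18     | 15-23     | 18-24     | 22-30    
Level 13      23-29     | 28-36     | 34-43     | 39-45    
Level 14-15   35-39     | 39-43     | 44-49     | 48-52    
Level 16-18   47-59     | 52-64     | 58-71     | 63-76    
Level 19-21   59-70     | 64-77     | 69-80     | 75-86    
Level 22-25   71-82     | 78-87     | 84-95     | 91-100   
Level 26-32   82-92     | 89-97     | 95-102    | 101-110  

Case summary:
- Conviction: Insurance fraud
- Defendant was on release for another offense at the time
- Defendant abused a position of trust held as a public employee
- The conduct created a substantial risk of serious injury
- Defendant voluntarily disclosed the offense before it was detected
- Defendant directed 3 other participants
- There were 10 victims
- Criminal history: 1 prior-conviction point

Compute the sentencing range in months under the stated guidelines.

Base offense level for insurance fraud: 8.
S1 applies: 8 − 1 = 7.
S2 applies: 7 + 2 = 9.
S3 applies: 9 + 2 = 11.
S4 applies: 11 + 2 = 13.
S5 applies (level before this adjustment is 13 < 15, so +1): 13 + 1 = 14.
S6 applies: 14 + 2 = 16.
Final offense level: 16.
Criminal history: 1 prior point → Category A (0-1).
Level 16 falls in the 16-18 band.
Grid: Level 16-18 × Category A = 47-59 months.

47-59 months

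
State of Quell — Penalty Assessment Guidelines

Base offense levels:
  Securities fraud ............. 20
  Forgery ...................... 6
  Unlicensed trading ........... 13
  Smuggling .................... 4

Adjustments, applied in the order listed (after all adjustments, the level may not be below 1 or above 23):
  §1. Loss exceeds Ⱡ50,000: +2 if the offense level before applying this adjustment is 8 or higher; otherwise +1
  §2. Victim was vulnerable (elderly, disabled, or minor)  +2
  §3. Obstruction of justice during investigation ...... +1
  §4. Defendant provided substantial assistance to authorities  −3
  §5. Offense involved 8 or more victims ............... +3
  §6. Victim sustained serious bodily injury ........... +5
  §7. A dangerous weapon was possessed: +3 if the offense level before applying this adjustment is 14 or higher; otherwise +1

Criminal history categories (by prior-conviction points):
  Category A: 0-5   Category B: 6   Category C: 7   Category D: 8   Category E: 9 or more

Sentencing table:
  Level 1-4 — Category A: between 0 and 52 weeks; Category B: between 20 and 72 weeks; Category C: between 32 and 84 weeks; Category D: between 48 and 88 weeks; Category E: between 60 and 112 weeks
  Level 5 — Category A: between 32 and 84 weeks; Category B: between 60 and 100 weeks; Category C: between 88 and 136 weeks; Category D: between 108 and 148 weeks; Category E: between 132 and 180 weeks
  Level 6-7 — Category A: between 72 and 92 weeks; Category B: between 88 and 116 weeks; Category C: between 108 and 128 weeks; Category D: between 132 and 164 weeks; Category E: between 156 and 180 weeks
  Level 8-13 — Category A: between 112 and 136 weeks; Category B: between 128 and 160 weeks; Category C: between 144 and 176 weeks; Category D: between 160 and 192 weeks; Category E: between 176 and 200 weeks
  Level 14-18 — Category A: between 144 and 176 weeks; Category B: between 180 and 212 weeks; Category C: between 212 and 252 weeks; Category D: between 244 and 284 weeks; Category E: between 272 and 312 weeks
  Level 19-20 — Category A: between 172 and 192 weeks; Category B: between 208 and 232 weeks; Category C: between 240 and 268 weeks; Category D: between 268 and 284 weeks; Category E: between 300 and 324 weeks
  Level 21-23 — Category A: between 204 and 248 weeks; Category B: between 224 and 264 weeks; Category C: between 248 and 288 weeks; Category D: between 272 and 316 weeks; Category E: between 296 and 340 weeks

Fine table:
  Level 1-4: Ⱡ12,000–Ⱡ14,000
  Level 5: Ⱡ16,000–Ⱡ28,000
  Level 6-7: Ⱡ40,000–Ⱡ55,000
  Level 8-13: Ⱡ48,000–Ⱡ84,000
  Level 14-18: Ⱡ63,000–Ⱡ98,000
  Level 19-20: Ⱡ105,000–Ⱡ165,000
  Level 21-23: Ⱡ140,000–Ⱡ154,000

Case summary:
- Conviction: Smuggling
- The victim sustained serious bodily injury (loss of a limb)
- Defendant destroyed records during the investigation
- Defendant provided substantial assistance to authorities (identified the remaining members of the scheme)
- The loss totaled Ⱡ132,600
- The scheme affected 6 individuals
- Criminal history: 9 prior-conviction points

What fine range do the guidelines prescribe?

Base offense level for smuggling: 4.
§1 applies (level before this adjustment is 4 < 8, so +1): 4 + 1 = 5.
§2 does not apply.
§3 applies: 5 + 1 = 6.
§4 applies: 6 − 3 = 3.
§5 does not apply.
§6 applies: 3 + 5 = 8.
Final offense level: 8.
Level 8 falls in the 8-13 band.
Fine table: Level 8-13 → Ⱡ48,000–Ⱡ84,000.

Ⱡ48,000–Ⱡ84,000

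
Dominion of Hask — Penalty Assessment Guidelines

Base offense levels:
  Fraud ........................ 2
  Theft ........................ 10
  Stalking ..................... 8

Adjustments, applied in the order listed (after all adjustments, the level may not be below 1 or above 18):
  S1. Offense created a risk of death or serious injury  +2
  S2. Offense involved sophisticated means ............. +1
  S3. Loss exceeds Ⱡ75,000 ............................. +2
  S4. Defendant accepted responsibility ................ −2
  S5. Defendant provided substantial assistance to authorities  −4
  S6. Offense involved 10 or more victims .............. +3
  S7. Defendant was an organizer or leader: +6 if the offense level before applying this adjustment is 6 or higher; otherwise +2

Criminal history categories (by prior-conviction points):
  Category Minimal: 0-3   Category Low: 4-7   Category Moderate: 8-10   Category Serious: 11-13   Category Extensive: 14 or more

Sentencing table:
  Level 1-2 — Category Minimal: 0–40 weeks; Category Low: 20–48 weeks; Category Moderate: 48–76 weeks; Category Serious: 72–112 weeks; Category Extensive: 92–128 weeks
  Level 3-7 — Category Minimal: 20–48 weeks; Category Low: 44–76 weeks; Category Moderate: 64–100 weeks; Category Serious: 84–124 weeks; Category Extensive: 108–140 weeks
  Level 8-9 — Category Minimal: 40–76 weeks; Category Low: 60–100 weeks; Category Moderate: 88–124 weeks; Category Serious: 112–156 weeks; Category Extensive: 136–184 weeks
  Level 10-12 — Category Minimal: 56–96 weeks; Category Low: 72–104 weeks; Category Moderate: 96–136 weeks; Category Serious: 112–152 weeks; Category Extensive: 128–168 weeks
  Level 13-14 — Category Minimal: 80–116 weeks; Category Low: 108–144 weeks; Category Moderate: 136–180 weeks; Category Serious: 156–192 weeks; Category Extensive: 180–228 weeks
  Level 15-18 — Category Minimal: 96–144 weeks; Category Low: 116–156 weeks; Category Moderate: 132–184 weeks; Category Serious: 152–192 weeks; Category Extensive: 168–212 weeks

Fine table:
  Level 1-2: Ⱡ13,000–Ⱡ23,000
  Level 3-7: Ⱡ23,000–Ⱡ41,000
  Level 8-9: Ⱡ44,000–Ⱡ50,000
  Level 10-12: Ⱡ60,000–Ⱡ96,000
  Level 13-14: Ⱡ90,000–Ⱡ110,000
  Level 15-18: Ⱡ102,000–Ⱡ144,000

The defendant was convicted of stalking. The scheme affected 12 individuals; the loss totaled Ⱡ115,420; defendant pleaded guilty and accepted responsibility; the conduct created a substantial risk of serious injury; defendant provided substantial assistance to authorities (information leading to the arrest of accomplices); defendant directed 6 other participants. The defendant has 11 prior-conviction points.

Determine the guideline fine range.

Base offense level for stalking: 8.
S1 applies: 8 + 2 = 10.
S3 applies: 10 + 2 = 12.
S4 applies: 12 − 2 = 10.
S5 applies: 10 − 4 = 6.
S6 applies: 6 + 3 = 9.
S7 applies (level before this adjustment is 9 ≥ 6, so +6): 9 + 6 = 15.
Final offense level: 15.
Level 15 falls in the 15-18 band.
Fine table: Level 15-18 → Ⱡ102,000–Ⱡ144,000.

Ⱡ102,000–Ⱡ144,000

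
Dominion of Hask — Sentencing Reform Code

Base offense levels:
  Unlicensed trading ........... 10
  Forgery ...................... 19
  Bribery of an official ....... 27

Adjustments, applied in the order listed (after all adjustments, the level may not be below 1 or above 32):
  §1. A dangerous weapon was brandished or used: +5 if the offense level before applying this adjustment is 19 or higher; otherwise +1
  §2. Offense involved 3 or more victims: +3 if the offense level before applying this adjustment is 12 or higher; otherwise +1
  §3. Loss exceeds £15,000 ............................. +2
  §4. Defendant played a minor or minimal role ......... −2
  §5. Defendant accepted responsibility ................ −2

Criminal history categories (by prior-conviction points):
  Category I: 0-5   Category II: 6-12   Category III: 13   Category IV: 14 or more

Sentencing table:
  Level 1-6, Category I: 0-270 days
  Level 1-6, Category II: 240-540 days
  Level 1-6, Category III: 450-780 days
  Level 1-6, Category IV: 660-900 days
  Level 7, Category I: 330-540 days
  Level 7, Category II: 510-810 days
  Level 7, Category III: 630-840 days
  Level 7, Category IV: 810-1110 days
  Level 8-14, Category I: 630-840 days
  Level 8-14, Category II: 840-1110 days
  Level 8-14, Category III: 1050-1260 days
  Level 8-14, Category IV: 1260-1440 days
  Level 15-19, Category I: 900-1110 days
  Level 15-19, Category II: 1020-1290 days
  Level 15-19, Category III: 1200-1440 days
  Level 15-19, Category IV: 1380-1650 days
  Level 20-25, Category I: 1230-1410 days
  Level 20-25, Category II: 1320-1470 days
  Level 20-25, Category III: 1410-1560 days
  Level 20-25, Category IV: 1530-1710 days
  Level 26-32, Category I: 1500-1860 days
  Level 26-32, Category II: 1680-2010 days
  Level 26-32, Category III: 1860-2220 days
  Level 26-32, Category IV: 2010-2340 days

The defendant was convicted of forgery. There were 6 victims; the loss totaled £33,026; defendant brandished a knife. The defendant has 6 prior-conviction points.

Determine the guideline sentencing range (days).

1680-2010 days

Base offense level for forgery: 19.
§1 applies (level before this adjustment is 19 ≥ 19, so +5): 19 + 5 = 24.
§2 applies (level before this adjustment is 24 ≥ 12, so +3): 24 + 3 = 27.
§3 applies: 27 + 2 = 29.
§5 does not apply.
Final offense level: 29.
Criminal history: 6 prior points → Category II (6-12).
Level 29 falls in the 26-32 band.
Grid: Level 26-32 × Category II = 1680-2010 days.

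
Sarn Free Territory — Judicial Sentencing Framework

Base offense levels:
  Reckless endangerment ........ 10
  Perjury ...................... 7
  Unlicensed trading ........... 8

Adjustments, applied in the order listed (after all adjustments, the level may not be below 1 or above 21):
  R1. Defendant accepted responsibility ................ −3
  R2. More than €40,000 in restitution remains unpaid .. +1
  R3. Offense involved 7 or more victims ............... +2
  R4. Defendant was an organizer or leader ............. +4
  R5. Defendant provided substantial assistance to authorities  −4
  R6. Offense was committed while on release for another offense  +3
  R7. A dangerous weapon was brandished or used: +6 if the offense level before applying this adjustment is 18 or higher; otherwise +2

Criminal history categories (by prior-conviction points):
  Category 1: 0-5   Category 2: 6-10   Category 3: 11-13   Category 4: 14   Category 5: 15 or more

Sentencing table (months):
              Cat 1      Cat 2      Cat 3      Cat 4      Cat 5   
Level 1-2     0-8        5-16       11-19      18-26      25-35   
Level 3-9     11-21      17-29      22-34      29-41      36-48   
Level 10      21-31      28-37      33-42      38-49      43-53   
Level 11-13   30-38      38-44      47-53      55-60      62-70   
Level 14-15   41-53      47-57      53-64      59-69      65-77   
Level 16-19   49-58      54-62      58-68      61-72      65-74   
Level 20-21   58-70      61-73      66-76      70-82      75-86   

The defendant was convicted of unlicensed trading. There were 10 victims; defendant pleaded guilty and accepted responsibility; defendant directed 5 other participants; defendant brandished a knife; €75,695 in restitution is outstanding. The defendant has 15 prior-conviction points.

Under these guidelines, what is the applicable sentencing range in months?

Base offense level for unlicensed trading: 8.
R1 applies: 8 − 3 = 5.
R2 applies: 5 + 1 = 6.
R3 applies: 6 + 2 = 8.
R4 applies: 8 + 4 = 12.
R5 does not apply.
R6 does not apply.
R7 applies (level before this adjustment is 12 < 18, so +2): 12 + 2 = 14.
Final offense level: 14.
Criminal history: 15 prior points → Category 5 (15+).
Level 14 falls in the 14-15 band.
Grid: Level 14-15 × Category 5 = 65-77 months.

65-77 months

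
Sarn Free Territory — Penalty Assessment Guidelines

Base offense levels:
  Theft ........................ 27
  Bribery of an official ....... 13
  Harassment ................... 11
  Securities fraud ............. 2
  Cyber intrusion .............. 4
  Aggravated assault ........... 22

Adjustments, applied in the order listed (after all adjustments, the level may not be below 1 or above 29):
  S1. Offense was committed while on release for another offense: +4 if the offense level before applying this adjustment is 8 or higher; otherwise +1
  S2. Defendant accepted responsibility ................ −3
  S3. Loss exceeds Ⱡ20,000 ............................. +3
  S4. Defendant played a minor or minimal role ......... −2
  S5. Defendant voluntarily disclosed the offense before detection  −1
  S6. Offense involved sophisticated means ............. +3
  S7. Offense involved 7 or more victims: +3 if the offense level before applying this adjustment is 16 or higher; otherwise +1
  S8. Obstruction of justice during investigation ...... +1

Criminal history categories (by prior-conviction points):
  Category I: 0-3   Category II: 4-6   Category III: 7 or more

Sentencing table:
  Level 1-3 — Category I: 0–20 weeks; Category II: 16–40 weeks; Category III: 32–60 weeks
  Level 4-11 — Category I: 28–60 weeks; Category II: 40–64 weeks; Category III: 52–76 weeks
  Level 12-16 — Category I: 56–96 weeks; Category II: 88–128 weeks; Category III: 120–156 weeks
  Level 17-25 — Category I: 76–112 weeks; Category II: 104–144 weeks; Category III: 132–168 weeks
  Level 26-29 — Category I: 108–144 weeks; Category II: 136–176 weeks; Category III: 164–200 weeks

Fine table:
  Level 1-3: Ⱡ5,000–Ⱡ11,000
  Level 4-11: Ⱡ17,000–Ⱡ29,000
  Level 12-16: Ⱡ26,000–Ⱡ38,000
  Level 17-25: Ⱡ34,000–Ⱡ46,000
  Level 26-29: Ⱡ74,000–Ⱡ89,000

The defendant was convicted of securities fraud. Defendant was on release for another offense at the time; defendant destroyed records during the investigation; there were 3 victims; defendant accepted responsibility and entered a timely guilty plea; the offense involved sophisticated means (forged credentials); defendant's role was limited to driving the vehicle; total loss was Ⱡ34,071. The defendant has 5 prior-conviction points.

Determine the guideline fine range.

Base offense level for securities fraud: 2.
S1 applies (level before this adjustment is 2 < 8, so +1): 2 + 1 = 3.
S2 applies: 3 − 3 = 0.
S3 applies: 0 + 3 = 3.
S4 applies: 3 − 2 = 1.
S5 does not apply.
S6 applies: 1 + 3 = 4.
S7 does not apply.
S8 applies: 4 + 1 = 5.
Final offense level: 5.
Level 5 falls in the 4-11 band.
Fine table: Level 4-11 → Ⱡ17,000–Ⱡ29,000.

Ⱡ17,000–Ⱡ29,000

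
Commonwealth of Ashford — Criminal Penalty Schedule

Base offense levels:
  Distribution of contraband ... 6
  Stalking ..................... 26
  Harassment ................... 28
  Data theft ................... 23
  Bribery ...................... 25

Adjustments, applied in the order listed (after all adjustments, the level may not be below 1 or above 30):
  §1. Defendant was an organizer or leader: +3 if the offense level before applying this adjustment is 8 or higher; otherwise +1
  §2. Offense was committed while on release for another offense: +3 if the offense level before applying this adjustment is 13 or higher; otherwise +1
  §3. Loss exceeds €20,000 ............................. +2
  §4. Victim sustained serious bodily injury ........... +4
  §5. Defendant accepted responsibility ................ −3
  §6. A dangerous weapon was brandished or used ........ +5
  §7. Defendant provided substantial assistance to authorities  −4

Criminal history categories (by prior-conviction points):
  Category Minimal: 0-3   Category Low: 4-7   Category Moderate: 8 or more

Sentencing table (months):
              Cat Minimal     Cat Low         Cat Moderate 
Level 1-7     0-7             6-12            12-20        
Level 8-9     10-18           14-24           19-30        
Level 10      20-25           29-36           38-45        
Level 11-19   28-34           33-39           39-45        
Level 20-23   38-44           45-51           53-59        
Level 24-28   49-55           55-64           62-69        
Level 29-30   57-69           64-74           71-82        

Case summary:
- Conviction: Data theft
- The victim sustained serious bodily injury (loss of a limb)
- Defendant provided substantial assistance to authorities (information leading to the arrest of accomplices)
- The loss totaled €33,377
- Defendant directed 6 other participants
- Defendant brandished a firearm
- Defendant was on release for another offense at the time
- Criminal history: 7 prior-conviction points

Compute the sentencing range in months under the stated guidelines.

64-74 months

Base offense level for data theft: 23.
§1 applies (level before this adjustment is 23 ≥ 8, so +3): 23 + 3 = 26.
§2 applies (level before this adjustment is 26 ≥ 13, so +3): 26 + 3 = 29.
§3 applies: 29 + 2 = 31.
§4 applies: 31 + 4 = 35.
§6 applies: 35 + 5 = 40.
§7 applies: 40 − 4 = 36.
Level 36 exceeds the maximum of 30; capped at 30.
Final offense level: 30.
Criminal history: 7 prior points → Category Low (4-7).
Level 30 falls in the 29-30 band.
Grid: Level 29-30 × Category Low = 64-74 months.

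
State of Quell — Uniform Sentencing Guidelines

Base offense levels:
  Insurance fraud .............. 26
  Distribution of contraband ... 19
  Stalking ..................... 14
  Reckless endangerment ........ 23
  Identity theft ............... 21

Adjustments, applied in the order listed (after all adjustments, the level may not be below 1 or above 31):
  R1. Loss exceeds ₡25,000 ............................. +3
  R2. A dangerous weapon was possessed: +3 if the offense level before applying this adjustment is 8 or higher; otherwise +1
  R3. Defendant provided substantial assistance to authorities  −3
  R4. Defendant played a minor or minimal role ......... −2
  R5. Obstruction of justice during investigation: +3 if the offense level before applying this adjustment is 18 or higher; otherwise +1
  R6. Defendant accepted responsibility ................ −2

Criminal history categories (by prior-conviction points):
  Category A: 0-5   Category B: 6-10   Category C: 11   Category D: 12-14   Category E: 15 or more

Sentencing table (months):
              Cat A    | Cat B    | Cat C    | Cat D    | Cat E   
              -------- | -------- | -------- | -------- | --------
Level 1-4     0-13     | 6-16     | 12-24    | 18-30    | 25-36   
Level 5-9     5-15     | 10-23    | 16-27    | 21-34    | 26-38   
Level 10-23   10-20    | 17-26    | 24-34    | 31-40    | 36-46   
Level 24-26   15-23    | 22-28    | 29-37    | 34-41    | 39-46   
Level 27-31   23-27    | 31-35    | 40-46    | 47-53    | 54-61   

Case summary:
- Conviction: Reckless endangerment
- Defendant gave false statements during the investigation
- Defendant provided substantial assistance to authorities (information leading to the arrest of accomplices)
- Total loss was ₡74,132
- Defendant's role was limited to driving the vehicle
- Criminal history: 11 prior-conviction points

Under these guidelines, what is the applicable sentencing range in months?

29-37 months

Base offense level for reckless endangerment: 23.
R1 applies: 23 + 3 = 26.
R3 applies: 26 − 3 = 23.
R4 applies: 23 − 2 = 21.
R5 applies (level before this adjustment is 21 ≥ 18, so +3): 21 + 3 = 24.
Final offense level: 24.
Criminal history: 11 prior points → Category C (11).
Level 24 falls in the 24-26 band.
Grid: Level 24-26 × Category C = 29-37 months.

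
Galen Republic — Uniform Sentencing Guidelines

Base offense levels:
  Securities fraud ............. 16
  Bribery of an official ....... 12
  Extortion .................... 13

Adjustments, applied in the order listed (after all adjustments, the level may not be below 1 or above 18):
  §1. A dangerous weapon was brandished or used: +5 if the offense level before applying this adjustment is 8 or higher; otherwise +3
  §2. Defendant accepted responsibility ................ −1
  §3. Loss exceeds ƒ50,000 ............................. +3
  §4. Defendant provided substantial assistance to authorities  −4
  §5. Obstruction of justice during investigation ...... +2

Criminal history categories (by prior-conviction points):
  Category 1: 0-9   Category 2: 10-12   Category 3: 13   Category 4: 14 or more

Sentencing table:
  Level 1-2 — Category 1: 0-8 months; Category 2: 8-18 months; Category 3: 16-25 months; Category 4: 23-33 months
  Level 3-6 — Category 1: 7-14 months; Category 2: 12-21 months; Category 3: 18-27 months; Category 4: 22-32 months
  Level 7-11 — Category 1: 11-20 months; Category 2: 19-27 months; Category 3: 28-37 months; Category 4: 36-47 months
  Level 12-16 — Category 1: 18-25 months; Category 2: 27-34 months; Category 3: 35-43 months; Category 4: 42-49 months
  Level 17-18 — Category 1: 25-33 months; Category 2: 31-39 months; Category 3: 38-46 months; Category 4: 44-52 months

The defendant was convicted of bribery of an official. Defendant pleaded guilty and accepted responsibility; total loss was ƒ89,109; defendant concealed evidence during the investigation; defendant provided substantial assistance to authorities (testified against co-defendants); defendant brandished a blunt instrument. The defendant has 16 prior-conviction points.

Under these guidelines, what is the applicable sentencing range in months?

Base offense level for bribery of an official: 12.
§1 applies (level before this adjustment is 12 ≥ 8, so +5): 12 + 5 = 17.
§2 applies: 17 − 1 = 16.
§3 applies: 16 + 3 = 19.
§4 applies: 19 − 4 = 15.
§5 applies: 15 + 2 = 17.
Final offense level: 17.
Criminal history: 16 prior points → Category 4 (14+).
Level 17 falls in the 17-18 band.
Grid: Level 17-18 × Category 4 = 44-52 months.

44-52 months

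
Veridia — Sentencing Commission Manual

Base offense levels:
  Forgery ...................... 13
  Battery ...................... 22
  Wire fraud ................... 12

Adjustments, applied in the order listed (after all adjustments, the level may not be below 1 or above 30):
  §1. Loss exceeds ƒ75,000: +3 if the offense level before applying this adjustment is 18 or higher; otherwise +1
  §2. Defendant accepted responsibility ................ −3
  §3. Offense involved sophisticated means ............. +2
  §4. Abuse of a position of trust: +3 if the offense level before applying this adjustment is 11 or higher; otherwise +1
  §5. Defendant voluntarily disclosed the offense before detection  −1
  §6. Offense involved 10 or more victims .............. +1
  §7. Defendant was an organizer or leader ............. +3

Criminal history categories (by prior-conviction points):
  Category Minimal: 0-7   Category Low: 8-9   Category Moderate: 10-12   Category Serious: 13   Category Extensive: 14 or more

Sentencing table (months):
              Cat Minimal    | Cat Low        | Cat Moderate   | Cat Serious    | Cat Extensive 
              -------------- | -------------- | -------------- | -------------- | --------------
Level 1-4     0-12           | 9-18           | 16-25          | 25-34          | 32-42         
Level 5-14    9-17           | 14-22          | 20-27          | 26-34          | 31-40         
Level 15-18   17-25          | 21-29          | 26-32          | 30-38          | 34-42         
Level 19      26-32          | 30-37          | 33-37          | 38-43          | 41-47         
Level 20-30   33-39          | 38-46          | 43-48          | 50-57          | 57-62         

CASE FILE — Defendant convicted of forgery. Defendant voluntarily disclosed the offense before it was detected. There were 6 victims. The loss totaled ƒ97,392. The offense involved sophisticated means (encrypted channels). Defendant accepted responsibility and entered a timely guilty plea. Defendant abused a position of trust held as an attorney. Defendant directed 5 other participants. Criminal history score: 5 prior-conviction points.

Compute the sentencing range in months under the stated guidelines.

Base offense level for forgery: 13.
§1 applies (level before this adjustment is 13 < 18, so +1): 13 + 1 = 14.
§2 applies: 14 − 3 = 11.
§3 applies: 11 + 2 = 13.
§4 applies (level before this adjustment is 13 ≥ 11, so +3): 13 + 3 = 16.
§5 applies: 16 − 1 = 15.
§7 applies: 15 + 3 = 18.
Final offense level: 18.
Criminal history: 5 prior points → Category Minimal (0-7).
Level 18 falls in the 15-18 band.
Grid: Level 15-18 × Category Minimal = 17-25 months.

17-25 months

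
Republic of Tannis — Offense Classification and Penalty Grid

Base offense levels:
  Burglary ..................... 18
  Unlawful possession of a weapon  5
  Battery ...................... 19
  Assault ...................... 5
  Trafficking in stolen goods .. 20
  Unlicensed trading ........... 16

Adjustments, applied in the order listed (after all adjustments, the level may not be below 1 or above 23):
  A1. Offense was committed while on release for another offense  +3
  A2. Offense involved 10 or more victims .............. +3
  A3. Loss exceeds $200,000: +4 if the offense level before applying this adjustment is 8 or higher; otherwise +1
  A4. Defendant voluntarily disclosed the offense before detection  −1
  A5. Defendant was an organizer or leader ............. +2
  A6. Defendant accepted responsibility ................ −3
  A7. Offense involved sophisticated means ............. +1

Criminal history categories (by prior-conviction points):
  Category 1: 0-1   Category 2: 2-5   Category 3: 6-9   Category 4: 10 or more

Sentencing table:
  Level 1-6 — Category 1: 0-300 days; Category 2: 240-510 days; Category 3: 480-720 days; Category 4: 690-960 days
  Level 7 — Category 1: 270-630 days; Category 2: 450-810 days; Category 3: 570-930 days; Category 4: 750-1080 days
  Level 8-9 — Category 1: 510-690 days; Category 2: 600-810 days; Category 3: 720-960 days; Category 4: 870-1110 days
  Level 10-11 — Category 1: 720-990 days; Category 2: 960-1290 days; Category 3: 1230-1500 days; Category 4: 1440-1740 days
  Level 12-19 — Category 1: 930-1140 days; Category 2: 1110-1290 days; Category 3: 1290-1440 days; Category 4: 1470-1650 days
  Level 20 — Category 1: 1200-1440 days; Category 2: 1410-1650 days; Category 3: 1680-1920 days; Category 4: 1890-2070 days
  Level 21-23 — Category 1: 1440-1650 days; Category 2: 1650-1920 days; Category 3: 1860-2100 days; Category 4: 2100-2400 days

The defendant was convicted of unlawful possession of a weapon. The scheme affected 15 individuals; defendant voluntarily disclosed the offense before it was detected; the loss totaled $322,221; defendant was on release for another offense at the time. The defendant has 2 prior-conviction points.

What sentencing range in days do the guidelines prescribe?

1110-1290 days

Base offense level for unlawful possession of a weapon: 5.
A1 applies: 5 + 3 = 8.
A2 applies: 8 + 3 = 11.
A3 applies (level before this adjustment is 11 ≥ 8, so +4): 11 + 4 = 15.
A4 applies: 15 − 1 = 14.
A6 does not apply.
A7 does not apply.
Final offense level: 14.
Criminal history: 2 prior points → Category 2 (2-5).
Level 14 falls in the 12-19 band.
Grid: Level 12-19 × Category 2 = 1110-1290 days.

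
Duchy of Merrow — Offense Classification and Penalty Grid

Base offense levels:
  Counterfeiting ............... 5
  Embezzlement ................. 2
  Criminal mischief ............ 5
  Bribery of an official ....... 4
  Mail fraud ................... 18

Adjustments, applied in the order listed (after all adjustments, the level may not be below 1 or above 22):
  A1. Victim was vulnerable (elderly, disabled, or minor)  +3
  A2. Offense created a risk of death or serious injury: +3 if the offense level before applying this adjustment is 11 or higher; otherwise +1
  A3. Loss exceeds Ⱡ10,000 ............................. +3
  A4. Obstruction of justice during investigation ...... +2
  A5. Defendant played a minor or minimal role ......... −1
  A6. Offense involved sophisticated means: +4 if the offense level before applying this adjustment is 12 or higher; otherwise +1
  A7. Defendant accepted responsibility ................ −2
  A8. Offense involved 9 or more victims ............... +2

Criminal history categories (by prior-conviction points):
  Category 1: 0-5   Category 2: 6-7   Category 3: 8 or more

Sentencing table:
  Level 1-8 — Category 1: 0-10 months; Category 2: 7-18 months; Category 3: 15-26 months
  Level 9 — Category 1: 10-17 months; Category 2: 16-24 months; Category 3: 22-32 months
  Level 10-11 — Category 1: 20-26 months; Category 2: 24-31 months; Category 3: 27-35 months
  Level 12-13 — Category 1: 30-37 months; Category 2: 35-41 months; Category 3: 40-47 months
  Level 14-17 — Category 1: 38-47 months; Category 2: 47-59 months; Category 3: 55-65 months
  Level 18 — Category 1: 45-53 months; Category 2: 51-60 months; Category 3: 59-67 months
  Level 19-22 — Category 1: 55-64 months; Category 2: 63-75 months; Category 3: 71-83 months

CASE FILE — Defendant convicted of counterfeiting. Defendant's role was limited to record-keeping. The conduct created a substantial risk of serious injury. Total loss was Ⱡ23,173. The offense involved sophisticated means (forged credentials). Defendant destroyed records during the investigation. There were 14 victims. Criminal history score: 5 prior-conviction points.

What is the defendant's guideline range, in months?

Base offense level for counterfeiting: 5.
A1 does not apply.
A2 applies (level before this adjustment is 5 < 11, so +1): 5 + 1 = 6.
A3 applies: 6 + 3 = 9.
A4 applies: 9 + 2 = 11.
A5 applies: 11 − 1 = 10.
A6 applies (level before this adjustment is 10 < 12, so +1): 10 + 1 = 11.
A7 does not apply.
A8 applies: 11 + 2 = 13.
Final offense level: 13.
Criminal history: 5 prior points → Category 1 (0-5).
Level 13 falls in the 12-13 band.
Grid: Level 12-13 × Category 1 = 30-37 months.

30-37 months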